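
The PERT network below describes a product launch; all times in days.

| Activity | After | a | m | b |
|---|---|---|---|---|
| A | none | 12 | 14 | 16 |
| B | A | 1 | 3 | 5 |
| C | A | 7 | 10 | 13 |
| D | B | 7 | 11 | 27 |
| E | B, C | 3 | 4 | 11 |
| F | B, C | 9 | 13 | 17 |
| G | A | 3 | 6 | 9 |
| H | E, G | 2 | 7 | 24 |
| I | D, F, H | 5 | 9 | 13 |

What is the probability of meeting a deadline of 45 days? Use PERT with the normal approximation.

te_A = (12 + 4·14 + 16)/6 = 84/6 = 14; σ²_A = ((16−12)/6)² = 0.444
te_B = (1 + 4·3 + 5)/6 = 18/6 = 3; σ²_B = ((5−1)/6)² = 0.444
te_C = (7 + 4·10 + 13)/6 = 60/6 = 10; σ²_C = ((13−7)/6)² = 1.000
te_D = (7 + 4·11 + 27)/6 = 78/6 = 13; σ²_D = ((27−7)/6)² = 11.111
te_E = (3 + 4·4 + 11)/6 = 30/6 = 5; σ²_E = ((11−3)/6)² = 1.778
te_F = (9 + 4·13 + 17)/6 = 78/6 = 13; σ²_F = ((17−9)/6)² = 1.778
te_G = (3 + 4·6 + 9)/6 = 36/6 = 6; σ²_G = ((9−3)/6)² = 1.000
te_H = (2 + 4·7 + 24)/6 = 54/6 = 9; σ²_H = ((24−2)/6)² = 13.444
te_I = (5 + 4·9 + 13)/6 = 54/6 = 9; σ²_I = ((13−5)/6)² = 1.778

Forward pass:
ES_A = 0; EF_A = 14
ES_B = 14; EF_B = 14+3 = 17
ES_C = 14; EF_C = 14+10 = 24
ES_D = 17; EF_D = 17+13 = 30
ES_E = max(EF_B=17, EF_C=24) = 24; EF_E = 24+5 = 29
ES_F = max(EF_B=17, EF_C=24) = 24; EF_F = 24+13 = 37
ES_G = 14; EF_G = 14+6 = 20
ES_H = max(EF_E=29, EF_G=20) = 29; EF_H = 29+9 = 38
ES_I = max(EF_D=30, EF_F=37, EF_H=38) = 38; EF_I = 38+9 = 47
Expected project duration μ = 47 days. Critical path: A → C → E → H → I.

Variance along critical path = 0.444 + 1.000 + 1.778 + 13.444 + 1.778 = 18.444; σ = √18.444 = 4.295 days.
Z = (45 − 47) / 4.295 = -0.466
P(T ≤ 45) = Φ(-0.466) ≈ 0.321

0.321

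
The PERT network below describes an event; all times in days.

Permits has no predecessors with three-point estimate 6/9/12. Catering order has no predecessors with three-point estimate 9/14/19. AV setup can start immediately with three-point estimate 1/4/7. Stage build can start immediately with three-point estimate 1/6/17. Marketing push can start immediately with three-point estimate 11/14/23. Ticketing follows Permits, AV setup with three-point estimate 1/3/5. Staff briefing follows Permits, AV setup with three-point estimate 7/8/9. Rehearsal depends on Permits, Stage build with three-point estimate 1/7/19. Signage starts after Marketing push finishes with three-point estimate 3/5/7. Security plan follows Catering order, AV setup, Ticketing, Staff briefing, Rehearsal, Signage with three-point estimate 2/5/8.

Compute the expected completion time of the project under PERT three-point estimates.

25 days

te_Permits = (6 + 4·9 + 12)/6 = 54/6 = 9
te_Catering order = (9 + 4·14 + 19)/6 = 84/6 = 14
te_AV setup = (1 + 4·4 + 7)/6 = 24/6 = 4
te_Stage build = (1 + 4·6 + 17)/6 = 42/6 = 7
te_Marketing push = (11 + 4·14 + 23)/6 = 90/6 = 15
te_Ticketing = (1 + 4·3 + 5)/6 = 18/6 = 3
te_Staff briefing = (7 + 4·8 + 9)/6 = 48/6 = 8
te_Rehearsal = (1 + 4·7 + 19)/6 = 48/6 = 8
te_Signage = (3 + 4·5 + 7)/6 = 30/6 = 5
te_Security plan = (2 + 4·5 + 8)/6 = 30/6 = 5

Forward pass:
ES_Permits = 0; EF_Permits = 9
ES_Catering order = 0; EF_Catering order = 14
ES_AV setup = 0; EF_AV setup = 4
ES_Stage build = 0; EF_Stage build = 7
ES_Marketing push = 0; EF_Marketing push = 15
ES_Ticketing = max(EF_Permits=9, EF_AV setup=4) = 9; EF_Ticketing = 9+3 = 12
ES_Staff briefing = max(EF_Permits=9, EF_AV setup=4) = 9; EF_Staff briefing = 9+8 = 17
ES_Rehearsal = max(EF_Permits=9, EF_Stage build=7) = 9; EF_Rehearsal = 9+8 = 17
ES_Signage = 15; EF_Signage = 15+5 = 20
ES_Security plan = max(EF_Catering order=14, EF_AV setup=4, EF_Ticketing=12, EF_Staff briefing=17, EF_Rehearsal=17, EF_Signage=20) = 20; EF_Security plan = 20+5 = 25
Expected project duration μ = 25 days. Critical path: Marketing push → Signage → Security plan.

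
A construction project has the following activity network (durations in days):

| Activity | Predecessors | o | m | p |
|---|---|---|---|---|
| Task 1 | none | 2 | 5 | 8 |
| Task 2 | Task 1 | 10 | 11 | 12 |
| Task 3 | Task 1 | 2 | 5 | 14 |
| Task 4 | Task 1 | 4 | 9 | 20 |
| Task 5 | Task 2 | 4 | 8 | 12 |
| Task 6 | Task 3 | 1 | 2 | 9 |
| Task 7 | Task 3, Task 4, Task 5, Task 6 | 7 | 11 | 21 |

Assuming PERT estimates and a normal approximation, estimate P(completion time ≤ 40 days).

te_Task 1 = (2 + 4·5 + 8)/6 = 30/6 = 5; σ²_Task 1 = ((8−2)/6)² = 1.000
te_Task 2 = (10 + 4·11 + 12)/6 = 66/6 = 11; σ²_Task 2 = ((12−10)/6)² = 0.111
te_Task 3 = (2 + 4·5 + 14)/6 = 36/6 = 6; σ²_Task 3 = ((14−2)/6)² = 4.000
te_Task 4 = (4 + 4·9 + 20)/6 = 60/6 = 10; σ²_Task 4 = ((20−4)/6)² = 7.111
te_Task 5 = (4 + 4·8 + 12)/6 = 48/6 = 8; σ²_Task 5 = ((12−4)/6)² = 1.778
te_Task 6 = (1 + 4·2 + 9)/6 = 18/6 = 3; σ²_Task 6 = ((9−1)/6)² = 1.778
te_Task 7 = (7 + 4·11 + 21)/6 = 72/6 = 12; σ²_Task 7 = ((21−7)/6)² = 5.444

Forward pass:
ES_Task 1 = 0; EF_Task 1 = 5
ES_Task 2 = 5; EF_Task 2 = 5+11 = 16
ES_Task 3 = 5; EF_Task 3 = 5+6 = 11
ES_Task 4 = 5; EF_Task 4 = 5+10 = 15
ES_Task 5 = 16; EF_Task 5 = 16+8 = 24
ES_Task 6 = 11; EF_Task 6 = 11+3 = 14
ES_Task 7 = max(EF_Task 3=11, EF_Task 4=15, EF_Task 5=24, EF_Task 6=14) = 24; EF_Task 7 = 24+12 = 36
Expected project duration μ = 36 days. Critical path: Task 1 → Task 2 → Task 5 → Task 7.

Variance along critical path = 1.000 + 0.111 + 1.778 + 5.444 = 8.333; σ = √8.333 = 2.887 days.
Z = (40 − 36) / 2.887 = 1.386
P(T ≤ 40) = Φ(1.386) ≈ 0.917

0.917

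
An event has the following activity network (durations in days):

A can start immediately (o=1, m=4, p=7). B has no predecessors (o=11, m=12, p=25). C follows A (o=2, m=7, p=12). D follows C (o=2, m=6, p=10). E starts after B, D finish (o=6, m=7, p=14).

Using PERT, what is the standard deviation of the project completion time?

te_A = (1 + 4·4 + 7)/6 = 24/6 = 4; σ²_A = ((7−1)/6)² = 1.000
te_B = (11 + 4·12 + 25)/6 = 84/6 = 14; σ²_B = ((25−11)/6)² = 5.444
te_C = (2 + 4·7 + 12)/6 = 42/6 = 7; σ²_C = ((12−2)/6)² = 2.778
te_D = (2 + 4·6 + 10)/6 = 36/6 = 6; σ²_D = ((10−2)/6)² = 1.778
te_E = (6 + 4·7 + 14)/6 = 48/6 = 8; σ²_E = ((14−6)/6)² = 1.778

Forward pass:
ES_A = 0; EF_A = 4
ES_B = 0; EF_B = 14
ES_C = 4; EF_C = 4+7 = 11
ES_D = 11; EF_D = 11+6 = 17
ES_E = max(EF_B=14, EF_D=17) = 17; EF_E = 17+8 = 25
Expected project duration μ = 25 days. Critical path: A → C → D → E.

Variance along critical path = 1.000 + 2.778 + 1.778 + 1.778 = 7.333
σ = √7.333 = 2.708 days

2.71 days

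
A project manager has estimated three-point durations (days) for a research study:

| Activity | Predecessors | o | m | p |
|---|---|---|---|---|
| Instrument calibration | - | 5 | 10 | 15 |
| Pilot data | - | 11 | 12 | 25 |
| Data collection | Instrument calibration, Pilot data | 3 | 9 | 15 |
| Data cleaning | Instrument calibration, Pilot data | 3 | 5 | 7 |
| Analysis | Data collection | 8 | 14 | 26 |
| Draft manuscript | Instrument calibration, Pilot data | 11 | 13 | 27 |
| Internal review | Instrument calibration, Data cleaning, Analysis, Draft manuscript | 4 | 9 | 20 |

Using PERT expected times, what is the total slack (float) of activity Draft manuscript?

9 days

te_Instrument calibration = (5 + 4·10 + 15)/6 = 60/6 = 10
te_Pilot data = (11 + 4·12 + 25)/6 = 84/6 = 14
te_Data collection = (3 + 4·9 + 15)/6 = 54/6 = 9
te_Data cleaning = (3 + 4·5 + 7)/6 = 30/6 = 5
te_Analysis = (8 + 4·14 + 26)/6 = 90/6 = 15
te_Draft manuscript = (11 + 4·13 + 27)/6 = 90/6 = 15
te_Internal review = (4 + 4·9 + 20)/6 = 60/6 = 10

Forward pass:
ES_Instrument calibration = 0; EF_Instrument calibration = 10
ES_Pilot data = 0; EF_Pilot data = 14
ES_Data collection = max(EF_Instrument calibration=10, EF_Pilot data=14) = 14; EF_Data collection = 14+9 = 23
ES_Data cleaning = max(EF_Instrument calibration=10, EF_Pilot data=14) = 14; EF_Data cleaning = 14+5 = 19
ES_Analysis = 23; EF_Analysis = 23+15 = 38
ES_Draft manuscript = max(EF_Instrument calibration=10, EF_Pilot data=14) = 14; EF_Draft manuscript = 14+15 = 29
ES_Internal review = max(EF_Instrument calibration=10, EF_Data cleaning=19, EF_Analysis=38, EF_Draft manuscript=29) = 38; EF_Internal review = 38+10 = 48
Expected project duration μ = 48 days. Critical path: Pilot data → Data collection → Analysis → Internal review.

Backward pass:
LF_Internal review = 48; LS_Internal review = 48−10 = 38
LF_Draft manuscript = LS_Internal review = 38; LS_Draft manuscript = 38−15 = 23
LF_Analysis = LS_Internal review = 38; LS_Analysis = 38−15 = 23
LF_Data cleaning = LS_Internal review = 38; LS_Data cleaning = 38−5 = 33
LF_Data collection = LS_Analysis = 23; LS_Data collection = 23−9 = 14
LF_Pilot data = min(LS_Data collection=14, LS_Data cleaning=33, LS_Draft manuscript=23) = 14; LS_Pilot data = 14−14 = 0
LF_Instrument calibration = min(LS_Data collection=14, LS_Data cleaning=33, LS_Draft manuscript=23, LS_Internal review=38) = 14; LS_Instrument calibration = 14−10 = 4
Slack_Draft manuscript = LS_Draft manuscript − ES_Draft manuscript = 23 − 14 = 9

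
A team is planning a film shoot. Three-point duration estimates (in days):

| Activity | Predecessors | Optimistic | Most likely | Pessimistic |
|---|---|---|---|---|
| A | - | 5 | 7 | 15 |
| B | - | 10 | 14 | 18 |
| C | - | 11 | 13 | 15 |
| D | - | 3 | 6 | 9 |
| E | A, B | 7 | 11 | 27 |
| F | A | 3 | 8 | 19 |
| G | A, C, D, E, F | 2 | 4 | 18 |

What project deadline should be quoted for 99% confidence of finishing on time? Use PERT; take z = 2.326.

43.4 days

te_A = (5 + 4·7 + 15)/6 = 48/6 = 8; σ²_A = ((15−5)/6)² = 2.778
te_B = (10 + 4·14 + 18)/6 = 84/6 = 14; σ²_B = ((18−10)/6)² = 1.778
te_C = (11 + 4·13 + 15)/6 = 78/6 = 13; σ²_C = ((15−11)/6)² = 0.444
te_D = (3 + 4·6 + 9)/6 = 36/6 = 6; σ²_D = ((9−3)/6)² = 1.000
te_E = (7 + 4·11 + 27)/6 = 78/6 = 13; σ²_E = ((27−7)/6)² = 11.111
te_F = (3 + 4·8 + 19)/6 = 54/6 = 9; σ²_F = ((19−3)/6)² = 7.111
te_G = (2 + 4·4 + 18)/6 = 36/6 = 6; σ²_G = ((18−2)/6)² = 7.111

Forward pass:
ES_A = 0; EF_A = 8
ES_B = 0; EF_B = 14
ES_C = 0; EF_C = 13
ES_D = 0; EF_D = 6
ES_E = max(EF_A=8, EF_B=14) = 14; EF_E = 14+13 = 27
ES_F = 8; EF_F = 8+9 = 17
ES_G = max(EF_A=8, EF_C=13, EF_D=6, EF_E=27, EF_F=17) = 27; EF_G = 27+6 = 33
Expected project duration μ = 33 days. Critical path: B → E → G.

Variance along critical path = 1.778 + 11.111 + 7.111 = 20.000; σ = 4.472 days.
D = μ + z·σ = 33 + 2.326·4.472 = 43.4 days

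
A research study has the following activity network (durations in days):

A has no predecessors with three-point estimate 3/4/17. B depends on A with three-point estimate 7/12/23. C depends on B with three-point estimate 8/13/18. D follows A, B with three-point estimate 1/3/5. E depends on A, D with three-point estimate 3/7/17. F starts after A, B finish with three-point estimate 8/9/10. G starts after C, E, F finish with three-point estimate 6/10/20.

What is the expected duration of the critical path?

te_A = (3 + 4·4 + 17)/6 = 36/6 = 6
te_B = (7 + 4·12 + 23)/6 = 78/6 = 13
te_C = (8 + 4·13 + 18)/6 = 78/6 = 13
te_D = (1 + 4·3 + 5)/6 = 18/6 = 3
te_E = (3 + 4·7 + 17)/6 = 48/6 = 8
te_F = (8 + 4·9 + 10)/6 = 54/6 = 9
te_G = (6 + 4·10 + 20)/6 = 66/6 = 11

Forward pass:
ES_A = 0; EF_A = 6
ES_B = 6; EF_B = 6+13 = 19
ES_C = 19; EF_C = 19+13 = 32
ES_D = max(EF_A=6, EF_B=19) = 19; EF_D = 19+3 = 22
ES_E = max(EF_A=6, EF_D=22) = 22; EF_E = 22+8 = 30
ES_F = max(EF_A=6, EF_B=19) = 19; EF_F = 19+9 = 28
ES_G = max(EF_C=32, EF_E=30, EF_F=28) = 32; EF_G = 32+11 = 43
Expected project duration μ = 43 days. Critical path: A → B → C → G.

43 days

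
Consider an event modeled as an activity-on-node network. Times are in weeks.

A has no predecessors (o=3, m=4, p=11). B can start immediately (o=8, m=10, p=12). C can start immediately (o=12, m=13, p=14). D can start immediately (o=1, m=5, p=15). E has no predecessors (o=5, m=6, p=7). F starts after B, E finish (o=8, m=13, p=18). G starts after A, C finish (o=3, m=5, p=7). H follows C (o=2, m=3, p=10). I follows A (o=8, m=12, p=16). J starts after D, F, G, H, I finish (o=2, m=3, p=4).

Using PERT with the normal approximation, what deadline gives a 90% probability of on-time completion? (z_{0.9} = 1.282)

28.3 weeks

te_A = (3 + 4·4 + 11)/6 = 30/6 = 5; σ²_A = ((11−3)/6)² = 1.778
te_B = (8 + 4·10 + 12)/6 = 60/6 = 10; σ²_B = ((12−8)/6)² = 0.444
te_C = (12 + 4·13 + 14)/6 = 78/6 = 13; σ²_C = ((14−12)/6)² = 0.111
te_D = (1 + 4·5 + 15)/6 = 36/6 = 6; σ²_D = ((15−1)/6)² = 5.444
te_E = (5 + 4·6 + 7)/6 = 36/6 = 6; σ²_E = ((7−5)/6)² = 0.111
te_F = (8 + 4·13 + 18)/6 = 78/6 = 13; σ²_F = ((18−8)/6)² = 2.778
te_G = (3 + 4·5 + 7)/6 = 30/6 = 5; σ²_G = ((7−3)/6)² = 0.444
te_H = (2 + 4·3 + 10)/6 = 24/6 = 4; σ²_H = ((10−2)/6)² = 1.778
te_I = (8 + 4·12 + 16)/6 = 72/6 = 12; σ²_I = ((16−8)/6)² = 1.778
te_J = (2 + 4·3 + 4)/6 = 18/6 = 3; σ²_J = ((4−2)/6)² = 0.111

Forward pass:
ES_A = 0; EF_A = 5
ES_B = 0; EF_B = 10
ES_C = 0; EF_C = 13
ES_D = 0; EF_D = 6
ES_E = 0; EF_E = 6
ES_F = max(EF_B=10, EF_E=6) = 10; EF_F = 10+13 = 23
ES_G = max(EF_A=5, EF_C=13) = 13; EF_G = 13+5 = 18
ES_H = 13; EF_H = 13+4 = 17
ES_I = 5; EF_I = 5+12 = 17
ES_J = max(EF_D=6, EF_F=23, EF_G=18, EF_H=17, EF_I=17) = 23; EF_J = 23+3 = 26
Expected project duration μ = 26 weeks. Critical path: B → F → J.

Variance along critical path = 0.444 + 2.778 + 0.111 = 3.333; σ = 1.826 weeks.
D = μ + z·σ = 26 + 1.282·1.826 = 28.3 weeks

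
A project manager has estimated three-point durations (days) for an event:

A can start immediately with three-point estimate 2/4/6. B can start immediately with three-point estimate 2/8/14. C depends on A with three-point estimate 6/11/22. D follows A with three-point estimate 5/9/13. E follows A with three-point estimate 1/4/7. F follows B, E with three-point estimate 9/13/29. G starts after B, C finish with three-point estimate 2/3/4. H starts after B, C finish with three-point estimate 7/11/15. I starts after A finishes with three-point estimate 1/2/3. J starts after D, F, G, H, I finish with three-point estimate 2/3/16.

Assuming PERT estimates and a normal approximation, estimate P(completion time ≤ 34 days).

te_A = (2 + 4·4 + 6)/6 = 24/6 = 4; σ²_A = ((6−2)/6)² = 0.444
te_B = (2 + 4·8 + 14)/6 = 48/6 = 8; σ²_B = ((14−2)/6)² = 4.000
te_C = (6 + 4·11 + 22)/6 = 72/6 = 12; σ²_C = ((22−6)/6)² = 7.111
te_D = (5 + 4·9 + 13)/6 = 54/6 = 9; σ²_D = ((13−5)/6)² = 1.778
te_E = (1 + 4·4 + 7)/6 = 24/6 = 4; σ²_E = ((7−1)/6)² = 1.000
te_F = (9 + 4·13 + 29)/6 = 90/6 = 15; σ²_F = ((29−9)/6)² = 11.111
te_G = (2 + 4·3 + 4)/6 = 18/6 = 3; σ²_G = ((4−2)/6)² = 0.111
te_H = (7 + 4·11 + 15)/6 = 66/6 = 11; σ²_H = ((15−7)/6)² = 1.778
te_I = (1 + 4·2 + 3)/6 = 12/6 = 2; σ²_I = ((3−1)/6)² = 0.111
te_J = (2 + 4·3 + 16)/6 = 30/6 = 5; σ²_J = ((16−2)/6)² = 5.444

Forward pass:
ES_A = 0; EF_A = 4
ES_B = 0; EF_B = 8
ES_C = 4; EF_C = 4+12 = 16
ES_D = 4; EF_D = 4+9 = 13
ES_E = 4; EF_E = 4+4 = 8
ES_F = max(EF_B=8, EF_E=8) = 8; EF_F = 8+15 = 23
ES_G = max(EF_B=8, EF_C=16) = 16; EF_G = 16+3 = 19
ES_H = max(EF_B=8, EF_C=16) = 16; EF_H = 16+11 = 27
ES_I = 4; EF_I = 4+2 = 6
ES_J = max(EF_D=13, EF_F=23, EF_G=19, EF_H=27, EF_I=6) = 27; EF_J = 27+5 = 32
Expected project duration μ = 32 days. Critical path: A → C → H → J.

Variance along critical path = 0.444 + 7.111 + 1.778 + 5.444 = 14.778; σ = √14.778 = 3.844 days.
Z = (34 − 32) / 3.844 = 0.520
P(T ≤ 34) = Φ(0.520) ≈ 0.699

0.699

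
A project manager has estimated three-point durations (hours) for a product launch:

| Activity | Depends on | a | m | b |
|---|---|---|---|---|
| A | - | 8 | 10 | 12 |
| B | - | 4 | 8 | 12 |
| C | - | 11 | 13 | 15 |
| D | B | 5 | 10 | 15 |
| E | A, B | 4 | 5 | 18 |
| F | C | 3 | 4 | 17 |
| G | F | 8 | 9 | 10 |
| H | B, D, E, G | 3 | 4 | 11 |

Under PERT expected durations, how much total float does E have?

11 hours

te_A = (8 + 4·10 + 12)/6 = 60/6 = 10
te_B = (4 + 4·8 + 12)/6 = 48/6 = 8
te_C = (11 + 4·13 + 15)/6 = 78/6 = 13
te_D = (5 + 4·10 + 15)/6 = 60/6 = 10
te_E = (4 + 4·5 + 18)/6 = 42/6 = 7
te_F = (3 + 4·4 + 17)/6 = 36/6 = 6
te_G = (8 + 4·9 + 10)/6 = 54/6 = 9
te_H = (3 + 4·4 + 11)/6 = 30/6 = 5

Forward pass:
ES_A = 0; EF_A = 10
ES_B = 0; EF_B = 8
ES_C = 0; EF_C = 13
ES_D = 8; EF_D = 8+10 = 18
ES_E = max(EF_A=10, EF_B=8) = 10; EF_E = 10+7 = 17
ES_F = 13; EF_F = 13+6 = 19
ES_G = 19; EF_G = 19+9 = 28
ES_H = max(EF_B=8, EF_D=18, EF_E=17, EF_G=28) = 28; EF_H = 28+5 = 33
Expected project duration μ = 33 hours. Critical path: C → F → G → H.

Backward pass:
LF_H = 33; LS_H = 33−5 = 28
LF_G = LS_H = 28; LS_G = 28−9 = 19
LF_F = LS_G = 19; LS_F = 19−6 = 13
LF_E = LS_H = 28; LS_E = 28−7 = 21
LF_D = LS_H = 28; LS_D = 28−10 = 18
LF_C = LS_F = 13; LS_C = 13−13 = 0
LF_B = min(LS_D=18, LS_E=21, LS_H=28) = 18; LS_B = 18−8 = 10
LF_A = LS_E = 21; LS_A = 21−10 = 11
Slack_E = LS_E − ES_E = 21 − 10 = 11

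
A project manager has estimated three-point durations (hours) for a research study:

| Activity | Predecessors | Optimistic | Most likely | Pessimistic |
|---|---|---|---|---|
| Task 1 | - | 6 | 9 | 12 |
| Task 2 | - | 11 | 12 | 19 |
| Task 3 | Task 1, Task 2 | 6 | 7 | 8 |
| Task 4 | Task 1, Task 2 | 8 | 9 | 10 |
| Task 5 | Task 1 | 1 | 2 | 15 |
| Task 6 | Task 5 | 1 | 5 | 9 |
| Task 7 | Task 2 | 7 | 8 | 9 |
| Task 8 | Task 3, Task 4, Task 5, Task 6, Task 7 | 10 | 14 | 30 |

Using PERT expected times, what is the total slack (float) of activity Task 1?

4 hours

te_Task 1 = (6 + 4·9 + 12)/6 = 54/6 = 9
te_Task 2 = (11 + 4·12 + 19)/6 = 78/6 = 13
te_Task 3 = (6 + 4·7 + 8)/6 = 42/6 = 7
te_Task 4 = (8 + 4·9 + 10)/6 = 54/6 = 9
te_Task 5 = (1 + 4·2 + 15)/6 = 24/6 = 4
te_Task 6 = (1 + 4·5 + 9)/6 = 30/6 = 5
te_Task 7 = (7 + 4·8 + 9)/6 = 48/6 = 8
te_Task 8 = (10 + 4·14 + 30)/6 = 96/6 = 16

Forward pass:
ES_Task 1 = 0; EF_Task 1 = 9
ES_Task 2 = 0; EF_Task 2 = 13
ES_Task 3 = max(EF_Task 1=9, EF_Task 2=13) = 13; EF_Task 3 = 13+7 = 20
ES_Task 4 = max(EF_Task 1=9, EF_Task 2=13) = 13; EF_Task 4 = 13+9 = 22
ES_Task 5 = 9; EF_Task 5 = 9+4 = 13
ES_Task 6 = 13; EF_Task 6 = 13+5 = 18
ES_Task 7 = 13; EF_Task 7 = 13+8 = 21
ES_Task 8 = max(EF_Task 3=20, EF_Task 4=22, EF_Task 5=13, EF_Task 6=18, EF_Task 7=21) = 22; EF_Task 8 = 22+16 = 38
Expected project duration μ = 38 hours. Critical path: Task 2 → Task 4 → Task 8.

Backward pass:
LF_Task 8 = 38; LS_Task 8 = 38−16 = 22
LF_Task 7 = LS_Task 8 = 22; LS_Task 7 = 22−8 = 14
LF_Task 6 = LS_Task 8 = 22; LS_Task 6 = 22−5 = 17
LF_Task 5 = min(LS_Task 6=17, LS_Task 8=22) = 17; LS_Task 5 = 17−4 = 13
LF_Task 4 = LS_Task 8 = 22; LS_Task 4 = 22−9 = 13
LF_Task 3 = LS_Task 8 = 22; LS_Task 3 = 22−7 = 15
LF_Task 2 = min(LS_Task 3=15, LS_Task 4=13, LS_Task 7=14) = 13; LS_Task 2 = 13−13 = 0
LF_Task 1 = min(LS_Task 3=15, LS_Task 4=13, LS_Task 5=13) = 13; LS_Task 1 = 13−9 = 4
Slack_Task 1 = LS_Task 1 − ES_Task 1 = 4 − 0 = 4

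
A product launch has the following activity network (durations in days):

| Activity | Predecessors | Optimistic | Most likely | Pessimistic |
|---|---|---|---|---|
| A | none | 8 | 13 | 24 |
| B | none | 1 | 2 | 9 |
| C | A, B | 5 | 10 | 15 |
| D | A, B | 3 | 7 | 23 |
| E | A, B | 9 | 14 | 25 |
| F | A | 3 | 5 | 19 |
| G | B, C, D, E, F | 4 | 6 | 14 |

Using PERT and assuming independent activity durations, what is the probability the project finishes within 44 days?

0.974

te_A = (8 + 4·13 + 24)/6 = 84/6 = 14; σ²_A = ((24−8)/6)² = 7.111
te_B = (1 + 4·2 + 9)/6 = 18/6 = 3; σ²_B = ((9−1)/6)² = 1.778
te_C = (5 + 4·10 + 15)/6 = 60/6 = 10; σ²_C = ((15−5)/6)² = 2.778
te_D = (3 + 4·7 + 23)/6 = 54/6 = 9; σ²_D = ((23−3)/6)² = 11.111
te_E = (9 + 4·14 + 25)/6 = 90/6 = 15; σ²_E = ((25−9)/6)² = 7.111
te_F = (3 + 4·5 + 19)/6 = 42/6 = 7; σ²_F = ((19−3)/6)² = 7.111
te_G = (4 + 4·6 + 14)/6 = 42/6 = 7; σ²_G = ((14−4)/6)² = 2.778

Forward pass:
ES_A = 0; EF_A = 14
ES_B = 0; EF_B = 3
ES_C = max(EF_A=14, EF_B=3) = 14; EF_C = 14+10 = 24
ES_D = max(EF_A=14, EF_B=3) = 14; EF_D = 14+9 = 23
ES_E = max(EF_A=14, EF_B=3) = 14; EF_E = 14+15 = 29
ES_F = 14; EF_F = 14+7 = 21
ES_G = max(EF_B=3, EF_C=24, EF_D=23, EF_E=29, EF_F=21) = 29; EF_G = 29+7 = 36
Expected project duration μ = 36 days. Critical path: A → E → G.

Variance along critical path = 7.111 + 7.111 + 2.778 = 17.000; σ = √17.000 = 4.123 days.
Z = (44 − 36) / 4.123 = 1.940
P(T ≤ 44) = Φ(1.940) ≈ 0.974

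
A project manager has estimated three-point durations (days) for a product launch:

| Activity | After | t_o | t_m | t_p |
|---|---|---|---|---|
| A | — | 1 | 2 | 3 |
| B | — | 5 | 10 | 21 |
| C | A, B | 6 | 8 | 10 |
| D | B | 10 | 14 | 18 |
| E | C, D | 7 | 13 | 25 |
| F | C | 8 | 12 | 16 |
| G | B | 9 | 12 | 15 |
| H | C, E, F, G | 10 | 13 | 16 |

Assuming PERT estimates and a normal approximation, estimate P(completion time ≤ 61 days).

te_A = (1 + 4·2 + 3)/6 = 12/6 = 2; σ²_A = ((3−1)/6)² = 0.111
te_B = (5 + 4·10 + 21)/6 = 66/6 = 11; σ²_B = ((21−5)/6)² = 7.111
te_C = (6 + 4·8 + 10)/6 = 48/6 = 8; σ²_C = ((10−6)/6)² = 0.444
te_D = (10 + 4·14 + 18)/6 = 84/6 = 14; σ²_D = ((18−10)/6)² = 1.778
te_E = (7 + 4·13 + 25)/6 = 84/6 = 14; σ²_E = ((25−7)/6)² = 9.000
te_F = (8 + 4·12 + 16)/6 = 72/6 = 12; σ²_F = ((16−8)/6)² = 1.778
te_G = (9 + 4·12 + 15)/6 = 72/6 = 12; σ²_G = ((15−9)/6)² = 1.000
te_H = (10 + 4·13 + 16)/6 = 78/6 = 13; σ²_H = ((16−10)/6)² = 1.000

Forward pass:
ES_A = 0; EF_A = 2
ES_B = 0; EF_B = 11
ES_C = max(EF_A=2, EF_B=11) = 11; EF_C = 11+8 = 19
ES_D = 11; EF_D = 11+14 = 25
ES_E = max(EF_C=19, EF_D=25) = 25; EF_E = 25+14 = 39
ES_F = 19; EF_F = 19+12 = 31
ES_G = 11; EF_G = 11+12 = 23
ES_H = max(EF_C=19, EF_E=39, EF_F=31, EF_G=23) = 39; EF_H = 39+13 = 52
Expected project duration μ = 52 days. Critical path: B → D → E → H.

Variance along critical path = 7.111 + 1.778 + 9.000 + 1.000 = 18.889; σ = √18.889 = 4.346 days.
Z = (61 − 52) / 4.346 = 2.071
P(T ≤ 61) = Φ(2.071) ≈ 0.981

0.981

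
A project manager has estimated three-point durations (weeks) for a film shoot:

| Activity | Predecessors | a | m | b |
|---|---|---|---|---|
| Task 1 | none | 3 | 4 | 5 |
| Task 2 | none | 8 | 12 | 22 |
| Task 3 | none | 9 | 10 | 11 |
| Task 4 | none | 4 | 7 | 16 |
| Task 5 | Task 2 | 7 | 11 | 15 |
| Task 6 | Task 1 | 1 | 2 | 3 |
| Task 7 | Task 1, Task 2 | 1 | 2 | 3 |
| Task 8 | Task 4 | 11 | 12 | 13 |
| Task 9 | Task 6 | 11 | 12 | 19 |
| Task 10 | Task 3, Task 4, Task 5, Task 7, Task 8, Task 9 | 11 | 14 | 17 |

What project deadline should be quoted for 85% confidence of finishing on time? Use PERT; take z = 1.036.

te_Task 1 = (3 + 4·4 + 5)/6 = 24/6 = 4; σ²_Task 1 = ((5−3)/6)² = 0.111
te_Task 2 = (8 + 4·12 + 22)/6 = 78/6 = 13; σ²_Task 2 = ((22−8)/6)² = 5.444
te_Task 3 = (9 + 4·10 + 11)/6 = 60/6 = 10; σ²_Task 3 = ((11−9)/6)² = 0.111
te_Task 4 = (4 + 4·7 + 16)/6 = 48/6 = 8; σ²_Task 4 = ((16−4)/6)² = 4.000
te_Task 5 = (7 + 4·11 + 15)/6 = 66/6 = 11; σ²_Task 5 = ((15−7)/6)² = 1.778
te_Task 6 = (1 + 4·2 + 3)/6 = 12/6 = 2; σ²_Task 6 = ((3−1)/6)² = 0.111
te_Task 7 = (1 + 4·2 + 3)/6 = 12/6 = 2; σ²_Task 7 = ((3−1)/6)² = 0.111
te_Task 8 = (11 + 4·12 + 13)/6 = 72/6 = 12; σ²_Task 8 = ((13−11)/6)² = 0.111
te_Task 9 = (11 + 4·12 + 19)/6 = 78/6 = 13; σ²_Task 9 = ((19−11)/6)² = 1.778
te_Task 10 = (11 + 4·14 + 17)/6 = 84/6 = 14; σ²_Task 10 = ((17−11)/6)² = 1.000

Forward pass:
ES_Task 1 = 0; EF_Task 1 = 4
ES_Task 2 = 0; EF_Task 2 = 13
ES_Task 3 = 0; EF_Task 3 = 10
ES_Task 4 = 0; EF_Task 4 = 8
ES_Task 5 = 13; EF_Task 5 = 13+11 = 24
ES_Task 6 = 4; EF_Task 6 = 4+2 = 6
ES_Task 7 = max(EF_Task 1=4, EF_Task 2=13) = 13; EF_Task 7 = 13+2 = 15
ES_Task 8 = 8; EF_Task 8 = 8+12 = 20
ES_Task 9 = 6; EF_Task 9 = 6+13 = 19
ES_Task 10 = max(EF_Task 3=10, EF_Task 4=8, EF_Task 5=24, EF_Task 7=15, EF_Task 8=20, EF_Task 9=19) = 24; EF_Task 10 = 24+14 = 38
Expected project duration μ = 38 weeks. Critical path: Task 2 → Task 5 → Task 10.

Variance along critical path = 5.444 + 1.778 + 1.000 = 8.222; σ = 2.867 weeks.
D = μ + z·σ = 38 + 1.036·2.867 = 41.0 weeks

41.0 weeks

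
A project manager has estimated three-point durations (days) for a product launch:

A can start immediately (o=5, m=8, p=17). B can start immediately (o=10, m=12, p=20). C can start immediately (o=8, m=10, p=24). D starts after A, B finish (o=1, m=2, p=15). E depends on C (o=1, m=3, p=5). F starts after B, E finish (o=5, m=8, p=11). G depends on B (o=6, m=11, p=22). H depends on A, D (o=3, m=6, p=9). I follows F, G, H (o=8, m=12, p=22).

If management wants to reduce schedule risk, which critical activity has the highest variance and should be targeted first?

te_A = (5 + 4·8 + 17)/6 = 54/6 = 9; σ²_A = ((17−5)/6)² = 4.000
te_B = (10 + 4·12 + 20)/6 = 78/6 = 13; σ²_B = ((20−10)/6)² = 2.778
te_C = (8 + 4·10 + 24)/6 = 72/6 = 12; σ²_C = ((24−8)/6)² = 7.111
te_D = (1 + 4·2 + 15)/6 = 24/6 = 4; σ²_D = ((15−1)/6)² = 5.444
te_E = (1 + 4·3 + 5)/6 = 18/6 = 3; σ²_E = ((5−1)/6)² = 0.444
te_F = (5 + 4·8 + 11)/6 = 48/6 = 8; σ²_F = ((11−5)/6)² = 1.000
te_G = (6 + 4·11 + 22)/6 = 72/6 = 12; σ²_G = ((22−6)/6)² = 7.111
te_H = (3 + 4·6 + 9)/6 = 36/6 = 6; σ²_H = ((9−3)/6)² = 1.000
te_I = (8 + 4·12 + 22)/6 = 78/6 = 13; σ²_I = ((22−8)/6)² = 5.444

Forward pass:
ES_A = 0; EF_A = 9
ES_B = 0; EF_B = 13
ES_C = 0; EF_C = 12
ES_D = max(EF_A=9, EF_B=13) = 13; EF_D = 13+4 = 17
ES_E = 12; EF_E = 12+3 = 15
ES_F = max(EF_B=13, EF_E=15) = 15; EF_F = 15+8 = 23
ES_G = 13; EF_G = 13+12 = 25
ES_H = max(EF_A=9, EF_D=17) = 17; EF_H = 17+6 = 23
ES_I = max(EF_F=23, EF_G=25, EF_H=23) = 25; EF_I = 25+13 = 38
Expected project duration μ = 38 days. Critical path: B → G → I.

Variances on critical path: σ²_B=2.778, σ²_G=7.111, σ²_I=5.444.
Largest is σ²_G = 7.111.

G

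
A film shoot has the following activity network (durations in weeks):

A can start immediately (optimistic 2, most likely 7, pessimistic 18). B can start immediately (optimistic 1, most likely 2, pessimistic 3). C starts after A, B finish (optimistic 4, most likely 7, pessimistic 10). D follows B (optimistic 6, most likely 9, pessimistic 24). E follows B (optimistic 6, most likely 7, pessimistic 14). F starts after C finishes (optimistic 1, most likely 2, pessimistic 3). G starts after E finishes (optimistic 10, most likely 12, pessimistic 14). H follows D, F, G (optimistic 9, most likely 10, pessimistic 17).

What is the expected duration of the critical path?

te_A = (2 + 4·7 + 18)/6 = 48/6 = 8
te_B = (1 + 4·2 + 3)/6 = 12/6 = 2
te_C = (4 + 4·7 + 10)/6 = 42/6 = 7
te_D = (6 + 4·9 + 24)/6 = 66/6 = 11
te_E = (6 + 4·7 + 14)/6 = 48/6 = 8
te_F = (1 + 4·2 + 3)/6 = 12/6 = 2
te_G = (10 + 4·12 + 14)/6 = 72/6 = 12
te_H = (9 + 4·10 + 17)/6 = 66/6 = 11

Forward pass:
ES_A = 0; EF_A = 8
ES_B = 0; EF_B = 2
ES_C = max(EF_A=8, EF_B=2) = 8; EF_C = 8+7 = 15
ES_D = 2; EF_D = 2+11 = 13
ES_E = 2; EF_E = 2+8 = 10
ES_F = 15; EF_F = 15+2 = 17
ES_G = 10; EF_G = 10+12 = 22
ES_H = max(EF_D=13, EF_F=17, EF_G=22) = 22; EF_H = 22+11 = 33
Expected project duration μ = 33 weeks. Critical path: B → E → G → H.

33 weeks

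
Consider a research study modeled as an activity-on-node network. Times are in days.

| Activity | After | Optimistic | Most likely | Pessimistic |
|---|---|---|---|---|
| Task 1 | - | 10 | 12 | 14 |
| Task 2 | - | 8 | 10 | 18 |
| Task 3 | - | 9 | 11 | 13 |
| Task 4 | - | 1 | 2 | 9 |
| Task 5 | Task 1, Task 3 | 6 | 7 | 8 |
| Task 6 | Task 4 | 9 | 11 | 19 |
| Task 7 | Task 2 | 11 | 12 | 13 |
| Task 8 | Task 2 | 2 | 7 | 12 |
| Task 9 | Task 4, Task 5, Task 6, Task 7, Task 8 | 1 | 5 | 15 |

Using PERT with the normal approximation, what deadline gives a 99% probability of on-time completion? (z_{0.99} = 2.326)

te_Task 1 = (10 + 4·12 + 14)/6 = 72/6 = 12; σ²_Task 1 = ((14−10)/6)² = 0.444
te_Task 2 = (8 + 4·10 + 18)/6 = 66/6 = 11; σ²_Task 2 = ((18−8)/6)² = 2.778
te_Task 3 = (9 + 4·11 + 13)/6 = 66/6 = 11; σ²_Task 3 = ((13−9)/6)² = 0.444
te_Task 4 = (1 + 4·2 + 9)/6 = 18/6 = 3; σ²_Task 4 = ((9−1)/6)² = 1.778
te_Task 5 = (6 + 4·7 + 8)/6 = 42/6 = 7; σ²_Task 5 = ((8−6)/6)² = 0.111
te_Task 6 = (9 + 4·11 + 19)/6 = 72/6 = 12; σ²_Task 6 = ((19−9)/6)² = 2.778
te_Task 7 = (11 + 4·12 + 13)/6 = 72/6 = 12; σ²_Task 7 = ((13−11)/6)² = 0.111
te_Task 8 = (2 + 4·7 + 12)/6 = 42/6 = 7; σ²_Task 8 = ((12−2)/6)² = 2.778
te_Task 9 = (1 + 4·5 + 15)/6 = 36/6 = 6; σ²_Task 9 = ((15−1)/6)² = 5.444

Forward pass:
ES_Task 1 = 0; EF_Task 1 = 12
ES_Task 2 = 0; EF_Task 2 = 11
ES_Task 3 = 0; EF_Task 3 = 11
ES_Task 4 = 0; EF_Task 4 = 3
ES_Task 5 = max(EF_Task 1=12, EF_Task 3=11) = 12; EF_Task 5 = 12+7 = 19
ES_Task 6 = 3; EF_Task 6 = 3+12 = 15
ES_Task 7 = 11; EF_Task 7 = 11+12 = 23
ES_Task 8 = 11; EF_Task 8 = 11+7 = 18
ES_Task 9 = max(EF_Task 4=3, EF_Task 5=19, EF_Task 6=15, EF_Task 7=23, EF_Task 8=18) = 23; EF_Task 9 = 23+6 = 29
Expected project duration μ = 29 days. Critical path: Task 2 → Task 7 → Task 9.

Variance along critical path = 2.778 + 0.111 + 5.444 = 8.333; σ = 2.887 days.
D = μ + z·σ = 29 + 2.326·2.887 = 35.7 days

35.7 days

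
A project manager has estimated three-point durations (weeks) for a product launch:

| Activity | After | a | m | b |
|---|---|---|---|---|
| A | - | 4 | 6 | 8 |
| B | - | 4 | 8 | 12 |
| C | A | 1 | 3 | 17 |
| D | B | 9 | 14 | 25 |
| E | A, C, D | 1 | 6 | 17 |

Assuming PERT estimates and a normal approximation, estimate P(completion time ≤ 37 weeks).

0.960

te_A = (4 + 4·6 + 8)/6 = 36/6 = 6; σ²_A = ((8−4)/6)² = 0.444
te_B = (4 + 4·8 + 12)/6 = 48/6 = 8; σ²_B = ((12−4)/6)² = 1.778
te_C = (1 + 4·3 + 17)/6 = 30/6 = 5; σ²_C = ((17−1)/6)² = 7.111
te_D = (9 + 4·14 + 25)/6 = 90/6 = 15; σ²_D = ((25−9)/6)² = 7.111
te_E = (1 + 4·6 + 17)/6 = 42/6 = 7; σ²_E = ((17−1)/6)² = 7.111

Forward pass:
ES_A = 0; EF_A = 6
ES_B = 0; EF_B = 8
ES_C = 6; EF_C = 6+5 = 11
ES_D = 8; EF_D = 8+15 = 23
ES_E = max(EF_A=6, EF_C=11, EF_D=23) = 23; EF_E = 23+7 = 30
Expected project duration μ = 30 weeks. Critical path: B → D → E.

Variance along critical path = 1.778 + 7.111 + 7.111 = 16.000; σ = √16.000 = 4.000 weeks.
Z = (37 − 30) / 4.000 = 1.750
P(T ≤ 37) = Φ(1.750) ≈ 0.960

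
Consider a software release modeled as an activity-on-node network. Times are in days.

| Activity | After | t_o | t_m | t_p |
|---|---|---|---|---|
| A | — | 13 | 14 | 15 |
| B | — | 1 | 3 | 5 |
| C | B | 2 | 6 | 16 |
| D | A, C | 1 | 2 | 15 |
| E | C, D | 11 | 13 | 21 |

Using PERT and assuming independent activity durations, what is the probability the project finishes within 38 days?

te_A = (13 + 4·14 + 15)/6 = 84/6 = 14; σ²_A = ((15−13)/6)² = 0.111
te_B = (1 + 4·3 + 5)/6 = 18/6 = 3; σ²_B = ((5−1)/6)² = 0.444
te_C = (2 + 4·6 + 16)/6 = 42/6 = 7; σ²_C = ((16−2)/6)² = 5.444
te_D = (1 + 4·2 + 15)/6 = 24/6 = 4; σ²_D = ((15−1)/6)² = 5.444
te_E = (11 + 4·13 + 21)/6 = 84/6 = 14; σ²_E = ((21−11)/6)² = 2.778

Forward pass:
ES_A = 0; EF_A = 14
ES_B = 0; EF_B = 3
ES_C = 3; EF_C = 3+7 = 10
ES_D = max(EF_A=14, EF_C=10) = 14; EF_D = 14+4 = 18
ES_E = max(EF_C=10, EF_D=18) = 18; EF_E = 18+14 = 32
Expected project duration μ = 32 days. Critical path: A → D → E.

Variance along critical path = 0.111 + 5.444 + 2.778 = 8.333; σ = √8.333 = 2.887 days.
Z = (38 − 32) / 2.887 = 2.078
P(T ≤ 38) = Φ(2.078) ≈ 0.981

0.981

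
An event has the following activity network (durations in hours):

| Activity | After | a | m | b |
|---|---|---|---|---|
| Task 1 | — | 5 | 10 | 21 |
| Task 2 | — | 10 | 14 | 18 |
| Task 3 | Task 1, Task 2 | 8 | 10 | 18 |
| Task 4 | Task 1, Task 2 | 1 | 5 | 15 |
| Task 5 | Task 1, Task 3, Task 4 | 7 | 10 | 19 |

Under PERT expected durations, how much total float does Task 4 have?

5 hours

te_Task 1 = (5 + 4·10 + 21)/6 = 66/6 = 11
te_Task 2 = (10 + 4·14 + 18)/6 = 84/6 = 14
te_Task 3 = (8 + 4·10 + 18)/6 = 66/6 = 11
te_Task 4 = (1 + 4·5 + 15)/6 = 36/6 = 6
te_Task 5 = (7 + 4·10 + 19)/6 = 66/6 = 11

Forward pass:
ES_Task 1 = 0; EF_Task 1 = 11
ES_Task 2 = 0; EF_Task 2 = 14
ES_Task 3 = max(EF_Task 1=11, EF_Task 2=14) = 14; EF_Task 3 = 14+11 = 25
ES_Task 4 = max(EF_Task 1=11, EF_Task 2=14) = 14; EF_Task 4 = 14+6 = 20
ES_Task 5 = max(EF_Task 1=11, EF_Task 3=25, EF_Task 4=20) = 25; EF_Task 5 = 25+11 = 36
Expected project duration μ = 36 hours. Critical path: Task 2 → Task 3 → Task 5.

Backward pass:
LF_Task 5 = 36; LS_Task 5 = 36−11 = 25
LF_Task 4 = LS_Task 5 = 25; LS_Task 4 = 25−6 = 19
LF_Task 3 = LS_Task 5 = 25; LS_Task 3 = 25−11 = 14
LF_Task 2 = min(LS_Task 3=14, LS_Task 4=19) = 14; LS_Task 2 = 14−14 = 0
LF_Task 1 = min(LS_Task 3=14, LS_Task 4=19, LS_Task 5=25) = 14; LS_Task 1 = 14−11 = 3
Slack_Task 4 = LS_Task 4 − ES_Task 4 = 19 − 14 = 5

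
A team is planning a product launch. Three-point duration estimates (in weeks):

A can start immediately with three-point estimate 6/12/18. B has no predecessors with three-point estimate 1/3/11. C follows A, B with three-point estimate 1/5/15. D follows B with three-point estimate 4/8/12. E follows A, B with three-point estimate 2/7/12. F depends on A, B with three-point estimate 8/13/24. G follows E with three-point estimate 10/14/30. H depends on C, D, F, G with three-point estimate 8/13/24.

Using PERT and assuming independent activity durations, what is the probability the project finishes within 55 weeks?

te_A = (6 + 4·12 + 18)/6 = 72/6 = 12; σ²_A = ((18−6)/6)² = 4.000
te_B = (1 + 4·3 + 11)/6 = 24/6 = 4; σ²_B = ((11−1)/6)² = 2.778
te_C = (1 + 4·5 + 15)/6 = 36/6 = 6; σ²_C = ((15−1)/6)² = 5.444
te_D = (4 + 4·8 + 12)/6 = 48/6 = 8; σ²_D = ((12−4)/6)² = 1.778
te_E = (2 + 4·7 + 12)/6 = 42/6 = 7; σ²_E = ((12−2)/6)² = 2.778
te_F = (8 + 4·13 + 24)/6 = 84/6 = 14; σ²_F = ((24−8)/6)² = 7.111
te_G = (10 + 4·14 + 30)/6 = 96/6 = 16; σ²_G = ((30−10)/6)² = 11.111
te_H = (8 + 4·13 + 24)/6 = 84/6 = 14; σ²_H = ((24−8)/6)² = 7.111

Forward pass:
ES_A = 0; EF_A = 12
ES_B = 0; EF_B = 4
ES_C = max(EF_A=12, EF_B=4) = 12; EF_C = 12+6 = 18
ES_D = 4; EF_D = 4+8 = 12
ES_E = max(EF_A=12, EF_B=4) = 12; EF_E = 12+7 = 19
ES_F = max(EF_A=12, EF_B=4) = 12; EF_F = 12+14 = 26
ES_G = 19; EF_G = 19+16 = 35
ES_H = max(EF_C=18, EF_D=12, EF_F=26, EF_G=35) = 35; EF_H = 35+14 = 49
Expected project duration μ = 49 weeks. Critical path: A → E → G → H.

Variance along critical path = 4.000 + 2.778 + 11.111 + 7.111 = 25.000; σ = √25.000 = 5.000 weeks.
Z = (55 − 49) / 5.000 = 1.200
P(T ≤ 55) = Φ(1.200) ≈ 0.885

0.885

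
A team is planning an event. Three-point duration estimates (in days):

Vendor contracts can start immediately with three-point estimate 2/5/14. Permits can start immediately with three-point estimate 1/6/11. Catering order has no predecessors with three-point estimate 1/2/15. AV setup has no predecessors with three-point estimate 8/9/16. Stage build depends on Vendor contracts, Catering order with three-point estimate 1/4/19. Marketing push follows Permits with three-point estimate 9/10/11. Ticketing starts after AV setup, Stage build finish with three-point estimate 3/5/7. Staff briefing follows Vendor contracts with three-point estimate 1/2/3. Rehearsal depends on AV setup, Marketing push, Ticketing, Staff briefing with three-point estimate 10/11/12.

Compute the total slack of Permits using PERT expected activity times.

1 days

te_Vendor contracts = (2 + 4·5 + 14)/6 = 36/6 = 6
te_Permits = (1 + 4·6 + 11)/6 = 36/6 = 6
te_Catering order = (1 + 4·2 + 15)/6 = 24/6 = 4
te_AV setup = (8 + 4·9 + 16)/6 = 60/6 = 10
te_Stage build = (1 + 4·4 + 19)/6 = 36/6 = 6
te_Marketing push = (9 + 4·10 + 11)/6 = 60/6 = 10
te_Ticketing = (3 + 4·5 + 7)/6 = 30/6 = 5
te_Staff briefing = (1 + 4·2 + 3)/6 = 12/6 = 2
te_Rehearsal = (10 + 4·11 + 12)/6 = 66/6 = 11

Forward pass:
ES_Vendor contracts = 0; EF_Vendor contracts = 6
ES_Permits = 0; EF_Permits = 6
ES_Catering order = 0; EF_Catering order = 4
ES_AV setup = 0; EF_AV setup = 10
ES_Stage build = max(EF_Vendor contracts=6, EF_Catering order=4) = 6; EF_Stage build = 6+6 = 12
ES_Marketing push = 6; EF_Marketing push = 6+10 = 16
ES_Ticketing = max(EF_AV setup=10, EF_Stage build=12) = 12; EF_Ticketing = 12+5 = 17
ES_Staff briefing = 6; EF_Staff briefing = 6+2 = 8
ES_Rehearsal = max(EF_AV setup=10, EF_Marketing push=16, EF_Ticketing=17, EF_Staff briefing=8) = 17; EF_Rehearsal = 17+11 = 28
Expected project duration μ = 28 days. Critical path: Vendor contracts → Stage build → Ticketing → Rehearsal.

Backward pass:
LF_Rehearsal = 28; LS_Rehearsal = 28−11 = 17
LF_Staff briefing = LS_Rehearsal = 17; LS_Staff briefing = 17−2 = 15
LF_Ticketing = LS_Rehearsal = 17; LS_Ticketing = 17−5 = 12
LF_Marketing push = LS_Rehearsal = 17; LS_Marketing push = 17−10 = 7
LF_Stage build = LS_Ticketing = 12; LS_Stage build = 12−6 = 6
LF_AV setup = min(LS_Ticketing=12, LS_Rehearsal=17) = 12; LS_AV setup = 12−10 = 2
LF_Catering order = LS_Stage build = 6; LS_Catering order = 6−4 = 2
LF_Permits = LS_Marketing push = 7; LS_Permits = 7−6 = 1
LF_Vendor contracts = min(LS_Stage build=6, LS_Staff briefing=15) = 6; LS_Vendor contracts = 6−6 = 0
Slack_Permits = LS_Permits − ES_Permits = 1 − 0 = 1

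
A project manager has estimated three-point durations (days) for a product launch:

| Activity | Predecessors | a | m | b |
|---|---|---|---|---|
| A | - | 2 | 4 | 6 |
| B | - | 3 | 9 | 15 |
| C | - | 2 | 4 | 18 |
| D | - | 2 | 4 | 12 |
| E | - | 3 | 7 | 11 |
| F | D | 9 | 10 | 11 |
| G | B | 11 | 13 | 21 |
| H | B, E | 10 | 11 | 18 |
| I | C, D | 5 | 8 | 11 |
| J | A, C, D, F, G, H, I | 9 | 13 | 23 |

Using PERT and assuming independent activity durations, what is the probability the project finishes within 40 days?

te_A = (2 + 4·4 + 6)/6 = 24/6 = 4; σ²_A = ((6−2)/6)² = 0.444
te_B = (3 + 4·9 + 15)/6 = 54/6 = 9; σ²_B = ((15−3)/6)² = 4.000
te_C = (2 + 4·4 + 18)/6 = 36/6 = 6; σ²_C = ((18−2)/6)² = 7.111
te_D = (2 + 4·4 + 12)/6 = 30/6 = 5; σ²_D = ((12−2)/6)² = 2.778
te_E = (3 + 4·7 + 11)/6 = 42/6 = 7; σ²_E = ((11−3)/6)² = 1.778
te_F = (9 + 4·10 + 11)/6 = 60/6 = 10; σ²_F = ((11−9)/6)² = 0.111
te_G = (11 + 4·13 + 21)/6 = 84/6 = 14; σ²_G = ((21−11)/6)² = 2.778
te_H = (10 + 4·11 + 18)/6 = 72/6 = 12; σ²_H = ((18−10)/6)² = 1.778
te_I = (5 + 4·8 + 11)/6 = 48/6 = 8; σ²_I = ((11−5)/6)² = 1.000
te_J = (9 + 4·13 + 23)/6 = 84/6 = 14; σ²_J = ((23−9)/6)² = 5.444

Forward pass:
ES_A = 0; EF_A = 4
ES_B = 0; EF_B = 9
ES_C = 0; EF_C = 6
ES_D = 0; EF_D = 5
ES_E = 0; EF_E = 7
ES_F = 5; EF_F = 5+10 = 15
ES_G = 9; EF_G = 9+14 = 23
ES_H = max(EF_B=9, EF_E=7) = 9; EF_H = 9+12 = 21
ES_I = max(EF_C=6, EF_D=5) = 6; EF_I = 6+8 = 14
ES_J = max(EF_A=4, EF_C=6, EF_D=5, EF_F=15, EF_G=23, EF_H=21, EF_I=14) = 23; EF_J = 23+14 = 37
Expected project duration μ = 37 days. Critical path: B → G → J.

Variance along critical path = 4.000 + 2.778 + 5.444 = 12.222; σ = √12.222 = 3.496 days.
Z = (40 − 37) / 3.496 = 0.858
P(T ≤ 40) = Φ(0.858) ≈ 0.805

0.805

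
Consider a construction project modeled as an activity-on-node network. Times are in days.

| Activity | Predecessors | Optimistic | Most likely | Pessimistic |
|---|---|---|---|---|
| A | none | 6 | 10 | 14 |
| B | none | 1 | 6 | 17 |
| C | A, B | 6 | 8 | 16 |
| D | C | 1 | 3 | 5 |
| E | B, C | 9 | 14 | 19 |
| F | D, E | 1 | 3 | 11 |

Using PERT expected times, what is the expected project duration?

37 days

te_A = (6 + 4·10 + 14)/6 = 60/6 = 10
te_B = (1 + 4·6 + 17)/6 = 42/6 = 7
te_C = (6 + 4·8 + 16)/6 = 54/6 = 9
te_D = (1 + 4·3 + 5)/6 = 18/6 = 3
te_E = (9 + 4·14 + 19)/6 = 84/6 = 14
te_F = (1 + 4·3 + 11)/6 = 24/6 = 4

Forward pass:
ES_A = 0; EF_A = 10
ES_B = 0; EF_B = 7
ES_C = max(EF_A=10, EF_B=7) = 10; EF_C = 10+9 = 19
ES_D = 19; EF_D = 19+3 = 22
ES_E = max(EF_B=7, EF_C=19) = 19; EF_E = 19+14 = 33
ES_F = max(EF_D=22, EF_E=33) = 33; EF_F = 33+4 = 37
Expected project duration μ = 37 days. Critical path: A → C → E → F.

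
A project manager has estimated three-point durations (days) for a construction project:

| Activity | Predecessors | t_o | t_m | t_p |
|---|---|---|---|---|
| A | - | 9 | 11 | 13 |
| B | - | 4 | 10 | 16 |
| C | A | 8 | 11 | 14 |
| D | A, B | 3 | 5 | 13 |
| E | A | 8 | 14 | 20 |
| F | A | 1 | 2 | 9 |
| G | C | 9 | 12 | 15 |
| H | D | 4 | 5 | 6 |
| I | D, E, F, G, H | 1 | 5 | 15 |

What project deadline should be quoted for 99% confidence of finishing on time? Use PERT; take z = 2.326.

46.5 days

te_A = (9 + 4·11 + 13)/6 = 66/6 = 11; σ²_A = ((13−9)/6)² = 0.444
te_B = (4 + 4·10 + 16)/6 = 60/6 = 10; σ²_B = ((16−4)/6)² = 4.000
te_C = (8 + 4·11 + 14)/6 = 66/6 = 11; σ²_C = ((14−8)/6)² = 1.000
te_D = (3 + 4·5 + 13)/6 = 36/6 = 6; σ²_D = ((13−3)/6)² = 2.778
te_E = (8 + 4·14 + 20)/6 = 84/6 = 14; σ²_E = ((20−8)/6)² = 4.000
te_F = (1 + 4·2 + 9)/6 = 18/6 = 3; σ²_F = ((9−1)/6)² = 1.778
te_G = (9 + 4·12 + 15)/6 = 72/6 = 12; σ²_G = ((15−9)/6)² = 1.000
te_H = (4 + 4·5 + 6)/6 = 30/6 = 5; σ²_H = ((6−4)/6)² = 0.111
te_I = (1 + 4·5 + 15)/6 = 36/6 = 6; σ²_I = ((15−1)/6)² = 5.444

Forward pass:
ES_A = 0; EF_A = 11
ES_B = 0; EF_B = 10
ES_C = 11; EF_C = 11+11 = 22
ES_D = max(EF_A=11, EF_B=10) = 11; EF_D = 11+6 = 17
ES_E = 11; EF_E = 11+14 = 25
ES_F = 11; EF_F = 11+3 = 14
ES_G = 22; EF_G = 22+12 = 34
ES_H = 17; EF_H = 17+5 = 22
ES_I = max(EF_D=17, EF_E=25, EF_F=14, EF_G=34, EF_H=22) = 34; EF_I = 34+6 = 40
Expected project duration μ = 40 days. Critical path: A → C → G → I.

Variance along critical path = 0.444 + 1.000 + 1.000 + 5.444 = 7.889; σ = 2.809 days.
D = μ + z·σ = 40 + 2.326·2.809 = 46.5 days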